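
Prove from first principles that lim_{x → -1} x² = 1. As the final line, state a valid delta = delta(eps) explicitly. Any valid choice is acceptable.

delta = min(2, eps/4)

Let eps > 0 be given. We seek delta > 0 with 0 < |x + 1| < delta ⇒ |x² − 1| < eps.
Factor: x² − 1 = (x + 1)(x - 1), so |x² − 1| = |x + 1|·|x - 1|.
Impose delta ≤ 2 so that |x| < 3; then |x - 1| ≤ 4.
Hence |x² − 1| ≤ 4|x + 1|, which is < eps once |x + 1| < eps/4.
Take delta = min(2, eps/4). If 0 < |x + 1| < delta then both bounds hold and |x² − 1| ≤ 4|x + 1| < 4·(eps/4) = eps.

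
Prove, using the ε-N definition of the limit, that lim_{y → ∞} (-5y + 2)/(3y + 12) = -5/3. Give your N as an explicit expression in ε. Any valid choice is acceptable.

N = (22/3)/ε

Let ε > 0. We seek N > 0 such that y > N implies |(-5y + 2)/(3y + 12) + 5/3| < ε.
(-5y + 2)/(3y + 12) + 5/3 = (3(-5y + 2) − (-5)(3y + 12)) / (3(3y + 12)) = 66/(3(3y + 12)).
For y > 0 we have 3y + 12 > 3y, so |(-5y + 2)/(3y + 12) + 5/3| = 66/(3(3y + 12)) < 66/(3·3y) = (22/3)/y.
Thus |(-5y + 2)/(3y + 12) + 5/3| < ε whenever y > (22/3)/ε.
Take N = (22/3)/ε. If y > N then |(-5y + 2)/(3y + 12) + 5/3| < (22/3)/y < ε.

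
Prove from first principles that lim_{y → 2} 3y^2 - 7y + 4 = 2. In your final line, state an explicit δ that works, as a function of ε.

δ = min(1, ε/10)

Suppose ε > 0. We want δ > 0 such that 0 < |y − 2| < δ implies |(3y^2 - 7y + 4) − 2| < ε.
(3y^2 - 7y + 4) − 2 = 3y^2 - 7y + 2 = (y − 2)(3y - 1).
So |(3y^2 - 7y + 4) − 2| = |y − 2|·|3y - 1|.
Assume first that |y − 2| < 1, so |y| < 3. Then |3y - 1| ≤ 3·3 + 1 = 10.
Hence |(3y^2 - 7y + 4) − 2| ≤ 10|y − 2| < ε provided |y − 2| < ε/10.
Take δ = min(1, ε/10). Then 0 < |y − 2| < δ gives both |y − 2| < 1 and |y − 2| < ε/10, so |(3y^2 - 7y + 4) − 2| < ε.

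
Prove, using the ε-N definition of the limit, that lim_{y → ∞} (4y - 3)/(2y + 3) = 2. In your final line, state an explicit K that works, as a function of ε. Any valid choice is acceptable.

Let ε > 0 be given. We seek K > 0 such that y > K implies |(4y - 3)/(2y + 3) − 2| < ε.
(4y - 3)/(2y + 3) − 2 = (2(4y - 3) − 4(2y + 3)) / (2(2y + 3)) = -18/(2(2y + 3)).
For y > 0 we have 2y + 3 > 2y, so |(4y - 3)/(2y + 3) − 2| = 18/(2(2y + 3)) < 18/(2·2y) = (9/2)/y.
Thus |(4y - 3)/(2y + 3) − 2| < ε whenever y > (9/2)/ε.
Take K = (9/2)/ε. If y > K then |(4y - 3)/(2y + 3) − 2| < (9/2)/y < ε.

K = (9/2)/ε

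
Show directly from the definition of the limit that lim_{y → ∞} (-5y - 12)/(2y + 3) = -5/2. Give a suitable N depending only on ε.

Let ε > 0. We seek N > 0 such that y > N implies |(-5y - 12)/(2y + 3) + 5/2| < ε.
(-5y - 12)/(2y + 3) + 5/2 = (2(-5y - 12) − (-5)(2y + 3)) / (2(2y + 3)) = -9/(2(2y + 3)).
For y > 0 we have 2y + 3 > 2y, so |(-5y - 12)/(2y + 3) + 5/2| = 9/(2(2y + 3)) < 9/(2·2y) = (9/4)/y.
Thus |(-5y - 12)/(2y + 3) + 5/2| < ε whenever y > (9/4)/ε.
Take N = (9/4)/ε. If y > N then |(-5y - 12)/(2y + 3) + 5/2| < (9/4)/y < ε.

N = (9/4)/ε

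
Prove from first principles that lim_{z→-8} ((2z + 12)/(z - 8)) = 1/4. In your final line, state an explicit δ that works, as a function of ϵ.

Suppose ϵ > 0. We want δ > 0 with 0 < |z + 8| < δ ⇒ |(2z + 12)/(z - 8) − (1/4)| < ϵ.
Combining over a common denominator, (2z + 12)/(z - 8) − (1/4) = [(2z + 12)·(-16) − (-4)·(z - 8)] / [(-16)·(z - 8)] = -28(z + 8) / ((-16)(z - 8)).
So |(2z + 12)/(z - 8) − (1/4)| = 28|z + 8| / (16·|z − 8|).
Restrict δ ≤ 8. Then |z + 8| < 8 gives |z − 8| = |(z + 8) + (-16)| ≥ 16 − 8 = 8.
Hence |(2z + 12)/(z - 8) − (1/4)| < 28|z + 8|/(16·8) = (7/32)|z + 8|, which is < ϵ once |z + 8| < (32/7)ϵ.
Take δ = min(8, (32/7)ϵ). Then 0 < |z + 8| < δ forces both bounds, so |(2z + 12)/(z - 8) − (1/4)| < ϵ.

δ = min(8, (32/7)ϵ)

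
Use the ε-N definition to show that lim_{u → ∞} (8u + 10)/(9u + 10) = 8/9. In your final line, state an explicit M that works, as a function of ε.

Fix ε > 0. We seek M > 0 such that u > M implies |(8u + 10)/(9u + 10) − (8/9)| < ε.
(8u + 10)/(9u + 10) − (8/9) = (9(8u + 10) − 8(9u + 10)) / (9(9u + 10)) = 10/(9(9u + 10)).
For u > 0 we have 9u + 10 > 9u, so |(8u + 10)/(9u + 10) − (8/9)| = 10/(9(9u + 10)) < 10/(9·9u) = (10/81)/u.
Thus |(8u + 10)/(9u + 10) − (8/9)| < ε whenever u > (10/81)/ε.
Take M = (10/81)/ε. If u > M then |(8u + 10)/(9u + 10) − (8/9)| < (10/81)/u < ε.

M = (10/81)/ε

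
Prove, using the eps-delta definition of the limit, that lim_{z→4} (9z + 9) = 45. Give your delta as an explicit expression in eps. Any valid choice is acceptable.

delta = eps/9

Let eps > 0. We need delta > 0 so that 0 < |z − 4| < delta implies |(9z + 9) − 45| < eps.
|(9z + 9) − 45| = |9z - 36| = 9|z − 4|.
Thus it suffices that |z − 4| < eps/9.
Choosing delta = eps/9 gives |(9z + 9) − 45| = 9|z − 4| < eps whenever |z − 4| < delta.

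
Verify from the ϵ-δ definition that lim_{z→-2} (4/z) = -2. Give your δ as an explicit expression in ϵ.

δ = min(1, (1/2)ϵ)

Let ϵ > 0 be given. We seek δ > 0 such that 0 < |z + 2| < δ implies |4/z + 2| < ϵ.
|4/z + 2| = 4·|-2 − z|/(2·|z|) = 4|z + 2|/(2|z|).
Restrict δ ≤ 1. Then |z + 2| < 1 gives |z| > 1, so 2|z| > 2.
Then |4/z + 2| < 4|z + 2|/2, which is < ϵ when |z + 2| < (1/2)ϵ.
Take δ = min(1, (1/2)ϵ). Then 0 < |z + 2| < δ gives both |z + 2| < 1 and |z + 2| < (1/2)ϵ, so |4/z + 2| < ϵ.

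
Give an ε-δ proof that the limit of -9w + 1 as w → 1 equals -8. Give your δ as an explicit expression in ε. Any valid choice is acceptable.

Let ε > 0 be given. We need δ > 0 so that 0 < |w − 1| < δ implies |(-9w + 1) + 8| < ε.
Since (-9w + 1) + 8 = -9(w − 1), we have |(-9w + 1) + 8| = 9|w − 1|.
Thus it suffices that |w − 1| < ε/9.
Choosing δ = ε/9 gives |(-9w + 1) + 8| = 9|w − 1| < ε whenever |w − 1| < δ.

δ = ε/9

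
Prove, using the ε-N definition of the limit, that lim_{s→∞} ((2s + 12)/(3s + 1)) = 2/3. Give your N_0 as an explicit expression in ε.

Let ε > 0. We seek N_0 > 0 such that s > N_0 implies |(2s + 12)/(3s + 1) − (2/3)| < ε.
(2s + 12)/(3s + 1) − (2/3) = (3(2s + 12) − 2(3s + 1)) / (3(3s + 1)) = 34/(3(3s + 1)).
For s > 0 we have 3s + 1 > 3s, so |(2s + 12)/(3s + 1) − (2/3)| = 34/(3(3s + 1)) < 34/(3·3s) = (34/9)/s.
Thus |(2s + 12)/(3s + 1) − (2/3)| < ε whenever s > (34/9)/ε.
Take N_0 = (34/9)/ε. If s > N_0 then |(2s + 12)/(3s + 1) − (2/3)| < (34/9)/s < ε.

N_0 = (34/9)/ε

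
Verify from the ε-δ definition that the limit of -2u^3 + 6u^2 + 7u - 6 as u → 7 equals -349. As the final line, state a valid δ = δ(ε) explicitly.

δ = min(1, ε/241)

Let ε > 0 be given. We want δ > 0 such that 0 < |u − 7| < δ implies |(-2u^3 + 6u^2 + 7u - 6) + 349| < ε.
(-2u^3 + 6u^2 + 7u - 6) + 349 = -2u^3 + 6u^2 + 7u + 343 = (u − 7)(-2u^2 - 8u - 49).
So |(-2u^3 + 6u^2 + 7u - 6) + 349| = |u − 7|·|-2u^2 - 8u - 49|.
Assume first that |u − 7| < 1, so |u| < 8. Then |-2u^2 - 8u - 49| ≤ 2·8^2 + 8·8 + 49 = 241.
Hence |(-2u^3 + 6u^2 + 7u - 6) + 349| ≤ 241|u − 7| < ε provided |u − 7| < ε/241.
Take δ = min(1, ε/241). Then 0 < |u − 7| < δ gives both |u − 7| < 1 and |u − 7| < ε/241, so |(-2u^3 + 6u^2 + 7u - 6) + 349| < ε.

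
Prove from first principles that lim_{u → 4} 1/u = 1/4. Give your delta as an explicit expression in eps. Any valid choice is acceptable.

Suppose eps > 0. We seek delta > 0 such that 0 < |u − 4| < delta implies |1/u − (1/4)| < eps.
|1/u − (1/4)| = |4 − u|/(4·|u|) = |u − 4|/(4|u|).
Require delta ≤ 2 so that |u| > 4 − 2 = 2, hence 4|u| > 8.
Then |1/u − (1/4)| < |u − 4|/8, which is < eps when |u − 4| < 8eps.
Take delta = min(2, 8eps). Then 0 < |u − 4| < delta gives both |u − 4| < 2 and |u − 4| < 8eps, so |1/u − (1/4)| < eps.

delta = min(2, 8eps)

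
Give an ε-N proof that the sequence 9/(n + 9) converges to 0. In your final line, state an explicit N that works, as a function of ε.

N = 9/ε

Fix ε > 0. For n ≥ 1, |9/(n + 9) − 0| = 9/(n + 9) ≤ 9/n.
We need 9/n < ε, i.e. n > 9/ε.
Take N = 9/ε. If n > N then |9/(n + 9)| ≤ 9/n < ε.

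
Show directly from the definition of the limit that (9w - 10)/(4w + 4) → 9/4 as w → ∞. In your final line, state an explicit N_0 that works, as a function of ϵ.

Fix ϵ > 0. We seek N_0 > 0 such that w > N_0 implies |(9w - 10)/(4w + 4) − (9/4)| < ϵ.
(9w - 10)/(4w + 4) − (9/4) = (4(9w - 10) − 9(4w + 4)) / (4(4w + 4)) = -76/(4(4w + 4)).
For w > 0 we have 4w + 4 > 4w, so |(9w - 10)/(4w + 4) − (9/4)| = 76/(4(4w + 4)) < 76/(4·4w) = (19/4)/w.
Thus |(9w - 10)/(4w + 4) − (9/4)| < ϵ whenever w > (19/4)/ϵ.
Take N_0 = (19/4)/ϵ. If w > N_0 then |(9w - 10)/(4w + 4) − (9/4)| < (19/4)/w < ϵ.

N_0 = (19/4)/ϵ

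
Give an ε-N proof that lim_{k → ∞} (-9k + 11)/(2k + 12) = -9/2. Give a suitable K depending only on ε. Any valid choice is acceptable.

Let ε > 0 be given. For k ≥ 1, |(-9k + 11)/(2k + 12) + 9/2| = |130|/(2(2k + 12)) = 130/(2(2k + 12)).
Since 2k + 12 ≥ 2k for k ≥ 1, this is ≤ 130/(2·2k) = (65/2)/k.
So |(-9k + 11)/(2k + 12) + 9/2| < ε whenever k > (65/2)/ε.
Take K = (65/2)/ε. If k > K then |(-9k + 11)/(2k + 12) + 9/2| ≤ (65/2)/k < ε.

K = (65/2)/ε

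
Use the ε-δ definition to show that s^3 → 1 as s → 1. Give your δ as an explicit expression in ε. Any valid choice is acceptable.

Let ε > 0. We seek δ > 0 with 0 < |s − 1| < δ ⇒ |s^3 − 1| < ε.
Factor: s^3 − 1 = (s − 1)(s^2 + s + 1), so |s^3 − 1| = |s − 1|·|s^2 + s + 1|.
Restrict δ ≤ 2. Then |s − 1| < 2 gives |s| < 3, so by the triangle inequality |s^2 + s + 1| ≤ 3^2 + 3 + 1 = 13.
Hence |s^3 − 1| ≤ 13|s − 1|, which is < ε once |s − 1| < ε/13.
Take δ = min(2, ε/13). If 0 < |s − 1| < δ then both bounds hold and |s^3 − 1| ≤ 13|s − 1| < 13·(ε/13) = ε.

δ = min(2, ε/13)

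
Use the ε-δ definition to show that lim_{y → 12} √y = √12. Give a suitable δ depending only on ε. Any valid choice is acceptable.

Let ε > 0. We want δ > 0 such that 0 < |y − 12| < δ implies |√y − √12| < ε.
Rationalise: √y − √12 = (y − 12)/(√y + √12), so |√y − √12| = |y − 12|/(√y + √12).
Restrict δ ≤ 12 so that |y − 12| < 12 forces y > 0, and then √y + √12 > √12.
Hence |√y − √12| < |y − 12|/√12, which is < ε once |y − 12| < √12·ε.
Take δ = min(12, √12·ε). If 0 < |y − 12| < δ then y > 0 and |√y − √12| < |y − 12|/√12 < ε.

δ = min(12, √12·ε)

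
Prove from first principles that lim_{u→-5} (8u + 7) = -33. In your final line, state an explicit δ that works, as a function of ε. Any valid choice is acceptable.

δ = ε/8

Fix ε > 0. We need δ > 0 so that 0 < |u + 5| < δ implies |(8u + 7) + 33| < ε.
|(8u + 7) + 33| = |8u + 40| = 8|u + 5|.
So 8|u + 5| < ε exactly when |u + 5| < ε/8.
Choosing δ = ε/8 gives |(8u + 7) + 33| = 8|u + 5| < ε whenever |u + 5| < δ.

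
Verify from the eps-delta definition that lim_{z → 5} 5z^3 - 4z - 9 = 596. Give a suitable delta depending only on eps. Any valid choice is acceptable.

Fix eps > 0. We want delta > 0 such that 0 < |z − 5| < delta implies |(5z^3 - 4z - 9) − 596| < eps.
(5z^3 - 4z - 9) − 596 = 5z^3 - 4z - 605 = (z − 5)(5z^2 + 25z + 121).
So |(5z^3 - 4z - 9) − 596| = |z − 5|·|5z^2 + 25z + 121|.
Assume first that |z − 5| < 2, so |z| < 7. Then |5z^2 + 25z + 121| ≤ 5·7^2 + 25·7 + 121 = 541.
Hence |(5z^3 - 4z - 9) − 596| ≤ 541|z − 5| < eps provided |z − 5| < eps/541.
Choosing delta = min(2, eps/541) ensures both conditions, hence |(5z^3 - 4z - 9) − 596| < eps.

delta = min(2, eps/541)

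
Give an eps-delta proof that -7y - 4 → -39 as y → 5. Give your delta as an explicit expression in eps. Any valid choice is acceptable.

delta = eps/7

Fix eps > 0. We need delta > 0 so that 0 < |y − 5| < delta implies |(-7y - 4) + 39| < eps.
Since (-7y - 4) + 39 = -7(y − 5), we have |(-7y - 4) + 39| = 7|y − 5|.
So 7|y − 5| < eps exactly when |y − 5| < eps/7.
Choosing delta = eps/7 gives |(-7y - 4) + 39| = 7|y − 5| < eps whenever |y − 5| < delta.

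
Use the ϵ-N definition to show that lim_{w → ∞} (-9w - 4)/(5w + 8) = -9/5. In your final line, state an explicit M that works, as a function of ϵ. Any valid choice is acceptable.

M = (52/25)/ϵ

Fix ϵ > 0. We seek M > 0 such that w > M implies |(-9w - 4)/(5w + 8) + 9/5| < ϵ.
(-9w - 4)/(5w + 8) + 9/5 = (5(-9w - 4) − (-9)(5w + 8)) / (5(5w + 8)) = 52/(5(5w + 8)).
For w > 0 we have 5w + 8 > 5w, so |(-9w - 4)/(5w + 8) + 9/5| = 52/(5(5w + 8)) < 52/(5·5w) = (52/25)/w.
Thus |(-9w - 4)/(5w + 8) + 9/5| < ϵ whenever w > (52/25)/ϵ.
Take M = (52/25)/ϵ. If w > M then |(-9w - 4)/(5w + 8) + 9/5| < (52/25)/w < ϵ.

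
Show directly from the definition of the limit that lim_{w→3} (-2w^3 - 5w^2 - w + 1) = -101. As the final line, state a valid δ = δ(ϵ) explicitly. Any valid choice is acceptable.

Let ϵ > 0 be given. We want δ > 0 such that 0 < |w − 3| < δ implies |(-2w^3 - 5w^2 - w + 1) + 101| < ϵ.
(-2w^3 - 5w^2 - w + 1) + 101 = -2w^3 - 5w^2 - w + 102 = (w − 3)(-2w^2 - 11w - 34).
So |(-2w^3 - 5w^2 - w + 1) + 101| = |w − 3|·|-2w^2 - 11w - 34|.
Require δ ≤ 2. Then |w − 3| < 2 gives |w| < 5, and by the triangle inequality |-2w^2 - 11w - 34| ≤ 2·5^2 + 11·5 + 34 = 139.
Hence |(-2w^3 - 5w^2 - w + 1) + 101| ≤ 139|w − 3| < ϵ provided |w − 3| < ϵ/139.
Take δ = min(2, ϵ/139). Then 0 < |w − 3| < δ gives both |w − 3| < 2 and |w − 3| < ϵ/139, so |(-2w^3 - 5w^2 - w + 1) + 101| < ϵ.

δ = min(2, ϵ/139)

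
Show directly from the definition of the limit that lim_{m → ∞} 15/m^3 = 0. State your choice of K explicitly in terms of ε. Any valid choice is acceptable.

Let ε > 0 be given. For m ≥ 1, |15/m^3 − 0| = 15/m^3.
15/m^3 < ε ⇔ m^3 > 15/ε ⇔ m > (15/ε)^{1/3}.
Take K = (15/ε)^{1/3}. Then m > K implies 15/m^3 < ε.

K = (15/ε)^{1/3}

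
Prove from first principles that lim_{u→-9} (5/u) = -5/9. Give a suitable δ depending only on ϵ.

δ = min(9/2, (81/10)ϵ)

Suppose ϵ > 0. We seek δ > 0 such that 0 < |u + 9| < δ implies |5/u + 5/9| < ϵ.
|5/u + 5/9| = 5·|-9 − u|/(9·|u|) = 5|u + 9|/(9|u|).
Require δ ≤ 9/2 so that |u| > 9 − 9/2 = 9/2, hence 9|u| > 81/2.
Then |5/u + 5/9| < 5|u + 9|/(81/2), which is < ϵ when |u + 9| < (81/10)ϵ.
Take δ = min(9/2, (81/10)ϵ). Then 0 < |u + 9| < δ gives both |u + 9| < 9/2 and |u + 9| < (81/10)ϵ, so |5/u + 5/9| < ϵ.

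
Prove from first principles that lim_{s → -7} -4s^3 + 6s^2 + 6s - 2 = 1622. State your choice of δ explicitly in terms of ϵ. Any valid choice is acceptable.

δ = min(1, ϵ/760)

Let ϵ > 0. We want δ > 0 such that 0 < |s + 7| < δ implies |(-4s^3 + 6s^2 + 6s - 2) − 1622| < ϵ.
(-4s^3 + 6s^2 + 6s - 2) − 1622 = -4s^3 + 6s^2 + 6s - 1624 = (s + 7)(-4s^2 + 34s - 232).
So |(-4s^3 + 6s^2 + 6s - 2) − 1622| = |s + 7|·|-4s^2 + 34s - 232|.
Require δ ≤ 1. Then |s + 7| < 1 gives |s| < 8, and by the triangle inequality |-4s^2 + 34s - 232| ≤ 4·8^2 + 34·8 + 232 = 760.
Hence |(-4s^3 + 6s^2 + 6s - 2) − 1622| ≤ 760|s + 7| < ϵ provided |s + 7| < ϵ/760.
Choosing δ = min(1, ϵ/760) ensures both conditions, hence |(-4s^3 + 6s^2 + 6s - 2) − 1622| < ϵ.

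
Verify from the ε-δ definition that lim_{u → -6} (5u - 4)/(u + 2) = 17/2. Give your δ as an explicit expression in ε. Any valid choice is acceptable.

Suppose ε > 0. We want δ > 0 with 0 < |u + 6| < δ ⇒ |(5u - 4)/(u + 2) − (17/2)| < ε.
Combining over a common denominator, (5u - 4)/(u + 2) − (17/2) = [(5u - 4)·(-4) − (-34)·(u + 2)] / [(-4)·(u + 2)] = 14(u + 6) / ((-4)(u + 2)).
So |(5u - 4)/(u + 2) − (17/2)| = 14|u + 6| / (4·|u + 2|).
Restrict δ ≤ 2. Then |u + 6| < 2 gives |u + 2| = |(u + 6) + (-4)| ≥ 4 − 2 = 2.
Hence |(5u - 4)/(u + 2) − (17/2)| < 14|u + 6|/(4·2) = (7/4)|u + 6|, which is < ε once |u + 6| < (4/7)ε.
Take δ = min(2, (4/7)ε). Then 0 < |u + 6| < δ forces both bounds, so |(5u - 4)/(u + 2) − (17/2)| < ε.

δ = min(2, (4/7)ε)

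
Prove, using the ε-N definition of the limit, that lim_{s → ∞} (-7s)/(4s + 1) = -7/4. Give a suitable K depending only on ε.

K = (7/16)/ε

Let ε > 0 be given. We seek K > 0 such that s > K implies |(-7s)/(4s + 1) + 7/4| < ε.
(-7s)/(4s + 1) + 7/4 = (4(-7s) − (-7)(4s + 1)) / (4(4s + 1)) = 7/(4(4s + 1)).
For s > 0 we have 4s + 1 > 4s, so |(-7s)/(4s + 1) + 7/4| = 7/(4(4s + 1)) < 7/(4·4s) = (7/16)/s.
Thus |(-7s)/(4s + 1) + 7/4| < ε whenever s > (7/16)/ε.
Take K = (7/16)/ε. If s > K then |(-7s)/(4s + 1) + 7/4| < (7/16)/s < ε.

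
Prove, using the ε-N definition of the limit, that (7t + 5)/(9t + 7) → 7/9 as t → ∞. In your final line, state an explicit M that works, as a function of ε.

M = (4/81)/ε

Suppose ε > 0. We seek M > 0 such that t > M implies |(7t + 5)/(9t + 7) − (7/9)| < ε.
(7t + 5)/(9t + 7) − (7/9) = (9(7t + 5) − 7(9t + 7)) / (9(9t + 7)) = -4/(9(9t + 7)).
For t > 0 we have 9t + 7 > 9t, so |(7t + 5)/(9t + 7) − (7/9)| = 4/(9(9t + 7)) < 4/(9·9t) = (4/81)/t.
Thus |(7t + 5)/(9t + 7) − (7/9)| < ε whenever t > (4/81)/ε.
Take M = (4/81)/ε. If t > M then |(7t + 5)/(9t + 7) − (7/9)| < (4/81)/t < ε.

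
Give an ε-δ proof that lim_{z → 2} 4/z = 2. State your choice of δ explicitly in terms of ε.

Fix ε > 0. We seek δ > 0 such that 0 < |z − 2| < δ implies |4/z − 2| < ε.
|4/z − 2| = 4·|2 − z|/(2·|z|) = 4|z − 2|/(2|z|).
Restrict δ ≤ 1. Then |z − 2| < 1 gives |z| > 1, so 2|z| > 2.
Then |4/z − 2| < 4|z − 2|/2, which is < ε when |z − 2| < (1/2)ε.
Take δ = min(1, (1/2)ε). Then 0 < |z − 2| < δ gives both |z − 2| < 1 and |z − 2| < (1/2)ε, so |4/z − 2| < ε.

δ = min(1, (1/2)ε)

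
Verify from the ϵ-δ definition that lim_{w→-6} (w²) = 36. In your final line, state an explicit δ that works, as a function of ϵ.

Fix ϵ > 0. We seek δ > 0 with 0 < |w + 6| < δ ⇒ |w² − 36| < ϵ.
Factor: w² − 36 = (w + 6)(w - 6), so |w² − 36| = |w + 6|·|w - 6|.
Impose δ ≤ 1 so that |w| < 7; then |w - 6| ≤ 13.
Hence |w² − 36| ≤ 13|w + 6|, which is < ϵ once |w + 6| < ϵ/13.
Take δ = min(1, ϵ/13). If 0 < |w + 6| < δ then both bounds hold and |w² − 36| ≤ 13|w + 6| < 13·(ϵ/13) = ϵ.

δ = min(1, ϵ/13)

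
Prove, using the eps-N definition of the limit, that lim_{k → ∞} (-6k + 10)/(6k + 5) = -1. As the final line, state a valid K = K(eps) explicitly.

K = (5/2)/eps

Suppose eps > 0. For k ≥ 1, |(-6k + 10)/(6k + 5) + 1| = |90|/(6(6k + 5)) = 90/(6(6k + 5)).
Since 6k + 5 ≥ 6k for k ≥ 1, this is ≤ 90/(6·6k) = (5/2)/k.
So |(-6k + 10)/(6k + 5) + 1| < eps whenever k > (5/2)/eps.
Take K = (5/2)/eps. If k > K then |(-6k + 10)/(6k + 5) + 1| ≤ (5/2)/k < eps.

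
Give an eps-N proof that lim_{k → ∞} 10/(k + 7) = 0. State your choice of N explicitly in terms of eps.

Let eps > 0 be given. For k ≥ 1, |10/(k + 7) − 0| = 10/(k + 7) ≤ 10/k.
We need 10/k < eps, i.e. k > 10/eps.
Take N = 10/eps. If k > N then |10/(k + 7)| ≤ 10/k < eps.

N = 10/eps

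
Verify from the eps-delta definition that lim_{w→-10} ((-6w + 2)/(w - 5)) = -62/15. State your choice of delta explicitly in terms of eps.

delta = min(15/2, (225/56)eps)

Fix eps > 0. We want delta > 0 with 0 < |w + 10| < delta ⇒ |(-6w + 2)/(w - 5) + 62/15| < eps.
Combining over a common denominator, (-6w + 2)/(w - 5) + 62/15 = [(-6w + 2)·(-15) − 62·(w - 5)] / [(-15)·(w - 5)] = 28(w + 10) / ((-15)(w - 5)).
So |(-6w + 2)/(w - 5) + 62/15| = 28|w + 10| / (15·|w − 5|).
Require delta ≤ 15/2, so |w − 5| ≥ |-15| − |w + 10| > 15 − 15/2 = 15/2.
Hence |(-6w + 2)/(w - 5) + 62/15| < 28|w + 10|/(15·(15/2)) = (56/225)|w + 10|, which is < eps once |w + 10| < (225/56)eps.
Take delta = min(15/2, (225/56)eps). Then 0 < |w + 10| < delta forces both bounds, so |(-6w + 2)/(w - 5) + 62/15| < eps.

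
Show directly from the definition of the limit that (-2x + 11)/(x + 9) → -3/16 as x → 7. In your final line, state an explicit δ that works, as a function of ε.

δ = min(8, (128/29)ε)

Let ε > 0 be given. We want δ > 0 with 0 < |x − 7| < δ ⇒ |(-2x + 11)/(x + 9) + 3/16| < ε.
Combining over a common denominator, (-2x + 11)/(x + 9) + 3/16 = [(-2x + 11)·16 − (-3)·(x + 9)] / [16·(x + 9)] = -29(x − 7) / (16(x + 9)).
So |(-2x + 11)/(x + 9) + 3/16| = 29|x − 7| / (16·|x + 9|).
Restrict δ ≤ 8. Then |x − 7| < 8 gives |x + 9| = |(x − 7) + 16| ≥ 16 − 8 = 8.
Hence |(-2x + 11)/(x + 9) + 3/16| < 29|x − 7|/(16·8) = (29/128)|x − 7|, which is < ε once |x − 7| < (128/29)ε.
Take δ = min(8, (128/29)ε). Then 0 < |x − 7| < δ forces both bounds, so |(-2x + 11)/(x + 9) + 3/16| < ε.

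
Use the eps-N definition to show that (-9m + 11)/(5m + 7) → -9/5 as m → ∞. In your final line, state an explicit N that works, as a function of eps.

N = (118/25)/eps

Fix eps > 0. For m ≥ 1, |(-9m + 11)/(5m + 7) + 9/5| = |118|/(5(5m + 7)) = 118/(5(5m + 7)).
Since 5m + 7 ≥ 5m for m ≥ 1, this is ≤ 118/(5·5m) = (118/25)/m.
So |(-9m + 11)/(5m + 7) + 9/5| < eps whenever m > (118/25)/eps.
Take N = (118/25)/eps. If m > N then |(-9m + 11)/(5m + 7) + 9/5| ≤ (118/25)/m < eps.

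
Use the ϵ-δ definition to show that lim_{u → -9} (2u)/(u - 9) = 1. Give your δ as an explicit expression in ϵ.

Let ϵ > 0. We want δ > 0 with 0 < |u + 9| < δ ⇒ |(2u)/(u - 9) − 1| < ϵ.
Combining over a common denominator, (2u)/(u - 9) − 1 = [(2u)·(-18) − (-18)·(u - 9)] / [(-18)·(u - 9)] = -18(u + 9) / ((-18)(u - 9)).
So |(2u)/(u - 9) − 1| = 18|u + 9| / (18·|u − 9|).
Restrict δ ≤ 9. Then |u + 9| < 9 gives |u − 9| = |(u + 9) + (-18)| ≥ 18 − 9 = 9.
Hence |(2u)/(u - 9) − 1| < 18|u + 9|/(18·9) = (1/9)|u + 9|, which is < ϵ once |u + 9| < 9ϵ.
Take δ = min(9, 9ϵ). Then 0 < |u + 9| < δ forces both bounds, so |(2u)/(u - 9) − 1| < ϵ.

δ = min(9, 9ϵ)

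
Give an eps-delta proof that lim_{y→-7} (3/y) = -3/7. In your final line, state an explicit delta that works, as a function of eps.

Let eps > 0 be given. We seek delta > 0 such that 0 < |y + 7| < delta implies |3/y + 3/7| < eps.
|3/y + 3/7| = 3·|-7 − y|/(7·|y|) = 3|y + 7|/(7|y|).
Restrict delta ≤ 7/2. Then |y + 7| < 7/2 gives |y| > 7/2, so 7|y| > 49/2.
Then |3/y + 3/7| < 3|y + 7|/(49/2), which is < eps when |y + 7| < (49/6)eps.
Take delta = min(7/2, (49/6)eps). Then 0 < |y + 7| < delta gives both |y + 7| < 7/2 and |y + 7| < (49/6)eps, so |3/y + 3/7| < eps.

delta = min(7/2, (49/6)eps)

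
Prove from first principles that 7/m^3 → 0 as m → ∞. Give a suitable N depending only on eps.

Let eps > 0. For m ≥ 1, |7/m^3 − 0| = 7/m^3.
7/m^3 < eps ⇔ m^3 > 7/eps ⇔ m > (7/eps)^{1/3}.
Take N = (7/eps)^{1/3}. Then m > N implies 7/m^3 < eps.

N = (7/eps)^{1/3}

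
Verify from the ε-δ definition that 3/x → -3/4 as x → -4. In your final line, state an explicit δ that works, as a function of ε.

Suppose ε > 0. We seek δ > 0 such that 0 < |x + 4| < δ implies |3/x + 3/4| < ε.
|3/x + 3/4| = 3·|-4 − x|/(4·|x|) = 3|x + 4|/(4|x|).
Require δ ≤ 2 so that |x| > 4 − 2 = 2, hence 4|x| > 8.
Then |3/x + 3/4| < 3|x + 4|/8, which is < ε when |x + 4| < (8/3)ε.
Take δ = min(2, (8/3)ε). Then 0 < |x + 4| < δ gives both |x + 4| < 2 and |x + 4| < (8/3)ε, so |3/x + 3/4| < ε.

δ = min(2, (8/3)ε)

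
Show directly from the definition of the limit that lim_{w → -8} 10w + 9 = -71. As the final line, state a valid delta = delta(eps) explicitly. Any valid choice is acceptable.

Suppose eps > 0. We need delta > 0 so that 0 < |w + 8| < delta implies |(10w + 9) + 71| < eps.
|(10w + 9) + 71| = |10w + 80| = 10|w + 8|.
Thus it suffices that |w + 8| < eps/10.
Take delta = eps/10. If 0 < |w + 8| < delta then |(10w + 9) + 71| = 10|w + 8| < 10·(eps/10) = eps.

delta = eps/10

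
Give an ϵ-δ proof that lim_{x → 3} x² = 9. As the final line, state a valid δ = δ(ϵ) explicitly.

δ = min(1, ϵ/7)

Let ϵ > 0. We seek δ > 0 with 0 < |x − 3| < δ ⇒ |x² − 9| < ϵ.
Factor: x² − 9 = (x − 3)(x + 3), so |x² − 9| = |x − 3|·|x + 3|.
Restrict δ ≤ 1. Then |x − 3| < 1 gives |x| < 4, so by the triangle inequality |x + 3| ≤ 4 + 3 = 7.
Hence |x² − 9| ≤ 7|x − 3|, which is < ϵ once |x − 3| < ϵ/7.
Take δ = min(1, ϵ/7). If 0 < |x − 3| < δ then both bounds hold and |x² − 9| ≤ 7|x − 3| < 7·(ϵ/7) = ϵ.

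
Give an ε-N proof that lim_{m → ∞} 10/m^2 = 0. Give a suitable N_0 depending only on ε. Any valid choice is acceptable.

N_0 = (10/ε)^{1/2}

Suppose ε > 0. For m ≥ 1, |10/m^2 − 0| = 10/m^2.
10/m^2 < ε ⇔ m^2 > 10/ε ⇔ m > (10/ε)^{1/2}.
Take N_0 = (10/ε)^{1/2}. Then m > N_0 implies 10/m^2 < ε.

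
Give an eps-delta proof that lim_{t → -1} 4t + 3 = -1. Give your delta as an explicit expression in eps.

Suppose eps > 0. We need delta > 0 so that 0 < |t + 1| < delta implies |(4t + 3) + 1| < eps.
|(4t + 3) + 1| = |4t + 4| = 4|t + 1|.
Thus it suffices that |t + 1| < eps/4.
Choosing delta = eps/4 gives |(4t + 3) + 1| = 4|t + 1| < eps whenever |t + 1| < delta.

delta = eps/4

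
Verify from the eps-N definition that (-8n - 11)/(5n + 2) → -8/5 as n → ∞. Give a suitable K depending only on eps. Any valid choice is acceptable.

K = (39/25)/eps

Fix eps > 0. For n ≥ 1, |(-8n - 11)/(5n + 2) + 8/5| = |-39|/(5(5n + 2)) = 39/(5(5n + 2)).
Since 5n + 2 ≥ 5n for n ≥ 1, this is ≤ 39/(5·5n) = (39/25)/n.
So |(-8n - 11)/(5n + 2) + 8/5| < eps whenever n > (39/25)/eps.
Take K = (39/25)/eps. If n > K then |(-8n - 11)/(5n + 2) + 8/5| ≤ (39/25)/n < eps.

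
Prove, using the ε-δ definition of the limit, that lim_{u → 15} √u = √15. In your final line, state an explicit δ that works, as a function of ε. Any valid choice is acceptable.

Let ε > 0 be given. We want δ > 0 such that 0 < |u − 15| < δ implies |√u − √15| < ε.
Multiplying by the conjugate, |√u − √15| = |u − 15|/(√u + √15).
Restrict δ ≤ 15 so that |u − 15| < 15 forces u > 0, and then √u + √15 > √15.
Hence |√u − √15| < |u − 15|/√15, which is < ε once |u − 15| < √15·ε.
Take δ = min(15, √15·ε). If 0 < |u − 15| < δ then u > 0 and |√u − √15| < |u − 15|/√15 < ε.

δ = min(15, √15·ε)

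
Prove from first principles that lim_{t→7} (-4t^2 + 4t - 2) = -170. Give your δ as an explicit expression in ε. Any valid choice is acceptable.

Suppose ε > 0. We want δ > 0 such that 0 < |t − 7| < δ implies |(-4t^2 + 4t - 2) + 170| < ε.
(-4t^2 + 4t - 2) + 170 = -4t^2 + 4t + 168 = (t − 7)(-4t - 24).
So |(-4t^2 + 4t - 2) + 170| = |t − 7|·|-4t - 24|.
Require δ ≤ 2. Then |t − 7| < 2 gives |t| < 9, and by the triangle inequality |-4t - 24| ≤ 4·9 + 24 = 60.
Hence |(-4t^2 + 4t - 2) + 170| ≤ 60|t − 7| < ε provided |t − 7| < ε/60.
Choosing δ = min(2, ε/60) ensures both conditions, hence |(-4t^2 + 4t - 2) + 170| < ε.

δ = min(2, ε/60)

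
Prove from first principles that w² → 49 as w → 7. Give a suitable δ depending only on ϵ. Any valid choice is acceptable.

Fix ϵ > 0. We seek δ > 0 with 0 < |w − 7| < δ ⇒ |w² − 49| < ϵ.
Factor: w² − 49 = (w − 7)(w + 7), so |w² − 49| = |w − 7|·|w + 7|.
Restrict δ ≤ 1. Then |w − 7| < 1 gives |w| < 8, so by the triangle inequality |w + 7| ≤ 8 + 7 = 15.
Hence |w² − 49| ≤ 15|w − 7|, which is < ϵ once |w − 7| < ϵ/15.
Take δ = min(1, ϵ/15). If 0 < |w − 7| < δ then both bounds hold and |w² − 49| ≤ 15|w − 7| < 15·(ϵ/15) = ϵ.

δ = min(1, ϵ/15)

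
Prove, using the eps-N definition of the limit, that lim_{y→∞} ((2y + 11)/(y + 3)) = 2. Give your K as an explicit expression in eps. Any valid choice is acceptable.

Suppose eps > 0. We seek K > 0 such that y > K implies |(2y + 11)/(y + 3) − 2| < eps.
(2y + 11)/(y + 3) − 2 = ((2y + 11) − 2(y + 3)) / ((y + 3)) = 5/((y + 3)).
For y > 0 we have y + 3 > y, so |(2y + 11)/(y + 3) − 2| = 5/((y + 3)) < 5/(y) = 5/y.
Thus |(2y + 11)/(y + 3) − 2| < eps whenever y > 5/eps.
Take K = 5/eps. If y > K then |(2y + 11)/(y + 3) − 2| < 5/y < eps.

K = 5/eps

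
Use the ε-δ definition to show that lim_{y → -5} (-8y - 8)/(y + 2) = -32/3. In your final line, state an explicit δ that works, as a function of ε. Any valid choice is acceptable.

δ = min(3/2, (9/16)ε)

Fix ε > 0. We want δ > 0 with 0 < |y + 5| < δ ⇒ |(-8y - 8)/(y + 2) + 32/3| < ε.
Combining over a common denominator, (-8y - 8)/(y + 2) + 32/3 = [(-8y - 8)·(-3) − 32·(y + 2)] / [(-3)·(y + 2)] = -8(y + 5) / ((-3)(y + 2)).
So |(-8y - 8)/(y + 2) + 32/3| = 8|y + 5| / (3·|y + 2|).
Require δ ≤ 3/2, so |y + 2| ≥ |-3| − |y + 5| > 3 − 3/2 = 3/2.
Hence |(-8y - 8)/(y + 2) + 32/3| < 8|y + 5|/(3·(3/2)) = (16/9)|y + 5|, which is < ε once |y + 5| < (9/16)ε.
Take δ = min(3/2, (9/16)ε). Then 0 < |y + 5| < δ forces both bounds, so |(-8y - 8)/(y + 2) + 32/3| < ε.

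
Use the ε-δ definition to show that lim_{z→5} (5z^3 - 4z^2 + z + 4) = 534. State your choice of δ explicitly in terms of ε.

δ = min(2, ε/498)

Suppose ε > 0. We want δ > 0 such that 0 < |z − 5| < δ implies |(5z^3 - 4z^2 + z + 4) − 534| < ε.
(5z^3 - 4z^2 + z + 4) − 534 = 5z^3 - 4z^2 + z - 530 = (z − 5)(5z^2 + 21z + 106).
So |(5z^3 - 4z^2 + z + 4) − 534| = |z − 5|·|5z^2 + 21z + 106|.
Assume first that |z − 5| < 2, so |z| < 7. Then |5z^2 + 21z + 106| ≤ 5·7^2 + 21·7 + 106 = 498.
Hence |(5z^3 - 4z^2 + z + 4) − 534| ≤ 498|z − 5| < ε provided |z − 5| < ε/498.
Choosing δ = min(2, ε/498) ensures both conditions, hence |(5z^3 - 4z^2 + z + 4) − 534| < ε.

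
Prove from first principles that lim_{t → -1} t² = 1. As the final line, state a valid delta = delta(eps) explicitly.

delta = min(1, eps/3)

Let eps > 0. We seek delta > 0 with 0 < |t + 1| < delta ⇒ |t² − 1| < eps.
Factor: t² − 1 = (t + 1)(t - 1), so |t² − 1| = |t + 1|·|t - 1|.
Impose delta ≤ 1 so that |t| < 2; then |t - 1| ≤ 3.
Hence |t² − 1| ≤ 3|t + 1|, which is < eps once |t + 1| < eps/3.
Take delta = min(1, eps/3). If 0 < |t + 1| < delta then both bounds hold and |t² − 1| ≤ 3|t + 1| < 3·(eps/3) = eps.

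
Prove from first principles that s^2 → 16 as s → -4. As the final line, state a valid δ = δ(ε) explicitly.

δ = min(2, ε/10)

Suppose ε > 0. We seek δ > 0 with 0 < |s + 4| < δ ⇒ |s^2 − 16| < ε.
Factor: s^2 − 16 = (s + 4)(s - 4), so |s^2 − 16| = |s + 4|·|s - 4|.
Impose δ ≤ 2 so that |s| < 6; then |s - 4| ≤ 10.
Hence |s^2 − 16| ≤ 10|s + 4|, which is < ε once |s + 4| < ε/10.
Take δ = min(2, ε/10). If 0 < |s + 4| < δ then both bounds hold and |s^2 − 16| ≤ 10|s + 4| < 10·(ε/10) = ε.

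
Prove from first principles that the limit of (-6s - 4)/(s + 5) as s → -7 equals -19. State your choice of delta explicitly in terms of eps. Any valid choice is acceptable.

Fix eps > 0. We want delta > 0 with 0 < |s + 7| < delta ⇒ |(-6s - 4)/(s + 5) + 19| < eps.
Combining over a common denominator, (-6s - 4)/(s + 5) + 19 = [(-6s - 4)·(-2) − 38·(s + 5)] / [(-2)·(s + 5)] = -26(s + 7) / ((-2)(s + 5)).
So |(-6s - 4)/(s + 5) + 19| = 26|s + 7| / (2·|s + 5|).
Restrict delta ≤ 1. Then |s + 7| < 1 gives |s + 5| = |(s + 7) + (-2)| ≥ 2 − 1 = 1.
Hence |(-6s - 4)/(s + 5) + 19| < 26|s + 7|/(2·1) = 13|s + 7|, which is < eps once |s + 7| < (1/13)eps.
Take delta = min(1, (1/13)eps). Then 0 < |s + 7| < delta forces both bounds, so |(-6s - 4)/(s + 5) + 19| < eps.

delta = min(1, (1/13)eps)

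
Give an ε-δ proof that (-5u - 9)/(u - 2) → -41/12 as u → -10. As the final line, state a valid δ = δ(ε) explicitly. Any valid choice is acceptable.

δ = min(6, (72/19)ε)

Fix ε > 0. We want δ > 0 with 0 < |u + 10| < δ ⇒ |(-5u - 9)/(u - 2) + 41/12| < ε.
Combining over a common denominator, (-5u - 9)/(u - 2) + 41/12 = [(-5u - 9)·(-12) − 41·(u - 2)] / [(-12)·(u - 2)] = 19(u + 10) / ((-12)(u - 2)).
So |(-5u - 9)/(u - 2) + 41/12| = 19|u + 10| / (12·|u − 2|).
Restrict δ ≤ 6. Then |u + 10| < 6 gives |u − 2| = |(u + 10) + (-12)| ≥ 12 − 6 = 6.
Hence |(-5u - 9)/(u - 2) + 41/12| < 19|u + 10|/(12·6) = (19/72)|u + 10|, which is < ε once |u + 10| < (72/19)ε.
Take δ = min(6, (72/19)ε). Then 0 < |u + 10| < δ forces both bounds, so |(-5u - 9)/(u - 2) + 41/12| < ε.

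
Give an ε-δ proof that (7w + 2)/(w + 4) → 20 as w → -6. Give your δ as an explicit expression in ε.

Fix ε > 0. We want δ > 0 with 0 < |w + 6| < δ ⇒ |(7w + 2)/(w + 4) − 20| < ε.
Combining over a common denominator, (7w + 2)/(w + 4) − 20 = [(7w + 2)·(-2) − (-40)·(w + 4)] / [(-2)·(w + 4)] = 26(w + 6) / ((-2)(w + 4)).
So |(7w + 2)/(w + 4) − 20| = 26|w + 6| / (2·|w + 4|).
Require δ ≤ 1, so |w + 4| ≥ |-2| − |w + 6| > 2 − 1 = 1.
Hence |(7w + 2)/(w + 4) − 20| < 26|w + 6|/(2·1) = 13|w + 6|, which is < ε once |w + 6| < (1/13)ε.
Take δ = min(1, (1/13)ε). Then 0 < |w + 6| < δ forces both bounds, so |(7w + 2)/(w + 4) − 20| < ε.

δ = min(1, (1/13)ε)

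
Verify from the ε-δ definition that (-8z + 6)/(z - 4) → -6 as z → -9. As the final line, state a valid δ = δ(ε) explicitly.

Let ε > 0 be given. We want δ > 0 with 0 < |z + 9| < δ ⇒ |(-8z + 6)/(z - 4) + 6| < ε.
Combining over a common denominator, (-8z + 6)/(z - 4) + 6 = [(-8z + 6)·(-13) − 78·(z - 4)] / [(-13)·(z - 4)] = 26(z + 9) / ((-13)(z - 4)).
So |(-8z + 6)/(z - 4) + 6| = 26|z + 9| / (13·|z − 4|).
Restrict δ ≤ 13/2. Then |z + 9| < 13/2 gives |z − 4| = |(z + 9) + (-13)| ≥ 13 − 13/2 = 13/2.
Hence |(-8z + 6)/(z - 4) + 6| < 26|z + 9|/(13·(13/2)) = (4/13)|z + 9|, which is < ε once |z + 9| < (13/4)ε.
Take δ = min(13/2, (13/4)ε). Then 0 < |z + 9| < δ forces both bounds, so |(-8z + 6)/(z - 4) + 6| < ε.

δ = min(13/2, (13/4)ε)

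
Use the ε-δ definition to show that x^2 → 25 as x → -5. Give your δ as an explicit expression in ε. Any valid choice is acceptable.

δ = min(1, ε/11)

Let ε > 0 be given. We seek δ > 0 with 0 < |x + 5| < δ ⇒ |x^2 − 25| < ε.
Factor: x^2 − 25 = (x + 5)(x - 5), so |x^2 − 25| = |x + 5|·|x - 5|.
Restrict δ ≤ 1. Then |x + 5| < 1 gives |x| < 6, so by the triangle inequality |x - 5| ≤ 6 + 5 = 11.
Hence |x^2 − 25| ≤ 11|x + 5|, which is < ε once |x + 5| < ε/11.
Take δ = min(1, ε/11). If 0 < |x + 5| < δ then both bounds hold and |x^2 − 25| ≤ 11|x + 5| < 11·(ε/11) = ε.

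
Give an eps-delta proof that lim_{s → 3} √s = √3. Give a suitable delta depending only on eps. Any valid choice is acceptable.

Suppose eps > 0. We want delta > 0 such that 0 < |s − 3| < delta implies |√s − √3| < eps.
Rationalise: √s − √3 = (s − 3)/(√s + √3), so |√s − √3| = |s − 3|/(√s + √3).
Restrict delta ≤ 3 so that |s − 3| < 3 forces s > 0, and then √s + √3 > √3.
Hence |√s − √3| < |s − 3|/√3, which is < eps once |s − 3| < √3·eps.
Take delta = min(3, √3·eps). If 0 < |s − 3| < delta then s > 0 and |√s − √3| < |s − 3|/√3 < eps.

delta = min(3, √3·eps)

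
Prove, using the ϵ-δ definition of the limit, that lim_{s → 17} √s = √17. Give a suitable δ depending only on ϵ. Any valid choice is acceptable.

δ = min(17, √17·ϵ)

Let ϵ > 0 be given. We want δ > 0 such that 0 < |s − 17| < δ implies |√s − √17| < ϵ.
Rationalise: √s − √17 = (s − 17)/(√s + √17), so |√s − √17| = |s − 17|/(√s + √17).
Restrict δ ≤ 17 so that |s − 17| < 17 forces s > 0, and then √s + √17 > √17.
Hence |√s − √17| < |s − 17|/√17, which is < ϵ once |s − 17| < √17·ϵ.
Take δ = min(17, √17·ϵ). If 0 < |s − 17| < δ then s > 0 and |√s − √17| < |s − 17|/√17 < ϵ.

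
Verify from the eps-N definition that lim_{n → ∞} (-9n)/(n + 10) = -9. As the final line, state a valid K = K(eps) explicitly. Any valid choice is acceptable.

K = 90/eps

Let eps > 0. For n ≥ 1, |(-9n)/(n + 10) + 9| = |90|/((n + 10)) = 90/((n + 10)).
Since n + 10 ≥ n for n ≥ 1, this is ≤ 90/(n) = 90/n.
So |(-9n)/(n + 10) + 9| < eps whenever n > 90/eps.
Take K = 90/eps. If n > K then |(-9n)/(n + 10) + 9| ≤ 90/n < eps.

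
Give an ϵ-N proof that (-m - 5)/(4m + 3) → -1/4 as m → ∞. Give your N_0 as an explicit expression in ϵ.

N_0 = (17/16)/ϵ

Let ϵ > 0 be given. For m ≥ 1, |(-m - 5)/(4m + 3) + 1/4| = |-17|/(4(4m + 3)) = 17/(4(4m + 3)).
Since 4m + 3 ≥ 4m for m ≥ 1, this is ≤ 17/(4·4m) = (17/16)/m.
So |(-m - 5)/(4m + 3) + 1/4| < ϵ whenever m > (17/16)/ϵ.
Take N_0 = (17/16)/ϵ. If m > N_0 then |(-m - 5)/(4m + 3) + 1/4| ≤ (17/16)/m < ϵ.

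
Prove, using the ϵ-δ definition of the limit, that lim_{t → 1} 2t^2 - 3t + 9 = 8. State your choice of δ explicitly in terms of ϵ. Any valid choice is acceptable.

δ = min(1, ϵ/5)

Suppose ϵ > 0. We want δ > 0 such that 0 < |t − 1| < δ implies |(2t^2 - 3t + 9) − 8| < ϵ.
(2t^2 - 3t + 9) − 8 = 2t^2 - 3t + 1 = (t − 1)(2t - 1).
So |(2t^2 - 3t + 9) − 8| = |t − 1|·|2t - 1|.
Require δ ≤ 1. Then |t − 1| < 1 gives |t| < 2, and by the triangle inequality |2t - 1| ≤ 2·2 + 1 = 5.
Hence |(2t^2 - 3t + 9) − 8| ≤ 5|t − 1| < ϵ provided |t − 1| < ϵ/5.
Take δ = min(1, ϵ/5). Then 0 < |t − 1| < δ gives both |t − 1| < 1 and |t − 1| < ϵ/5, so |(2t^2 - 3t + 9) − 8| < ϵ.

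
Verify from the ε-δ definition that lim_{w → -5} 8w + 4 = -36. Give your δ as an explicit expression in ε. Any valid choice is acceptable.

Let ε > 0 be given. We need δ > 0 so that 0 < |w + 5| < δ implies |(8w + 4) + 36| < ε.
|(8w + 4) + 36| = |8w + 40| = 8|w + 5|.
So 8|w + 5| < ε exactly when |w + 5| < ε/8.
Take δ = ε/8. If 0 < |w + 5| < δ then |(8w + 4) + 36| = 8|w + 5| < 8·(ε/8) = ε.

δ = ε/8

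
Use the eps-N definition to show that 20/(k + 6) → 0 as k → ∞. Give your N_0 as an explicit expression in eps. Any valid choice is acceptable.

Fix eps > 0. For k ≥ 1, |20/(k + 6) − 0| = 20/(k + 6) ≤ 20/k.
We need 20/k < eps, i.e. k > 20/eps.
Take N_0 = 20/eps. If k > N_0 then |20/(k + 6)| ≤ 20/k < eps.

N_0 = 20/eps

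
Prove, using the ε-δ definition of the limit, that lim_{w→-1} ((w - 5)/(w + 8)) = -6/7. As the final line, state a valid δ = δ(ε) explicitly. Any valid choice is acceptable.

δ = min(7/2, (49/26)ε)

Fix ε > 0. We want δ > 0 with 0 < |w + 1| < δ ⇒ |(w - 5)/(w + 8) + 6/7| < ε.
Combining over a common denominator, (w - 5)/(w + 8) + 6/7 = [(w - 5)·7 − (-6)·(w + 8)] / [7·(w + 8)] = 13(w + 1) / (7(w + 8)).
So |(w - 5)/(w + 8) + 6/7| = 13|w + 1| / (7·|w + 8|).
Restrict δ ≤ 7/2. Then |w + 1| < 7/2 gives |w + 8| = |(w + 1) + 7| ≥ 7 − 7/2 = 7/2.
Hence |(w - 5)/(w + 8) + 6/7| < 13|w + 1|/(7·(7/2)) = (26/49)|w + 1|, which is < ε once |w + 1| < (49/26)ε.
Take δ = min(7/2, (49/26)ε). Then 0 < |w + 1| < δ forces both bounds, so |(w - 5)/(w + 8) + 6/7| < ε.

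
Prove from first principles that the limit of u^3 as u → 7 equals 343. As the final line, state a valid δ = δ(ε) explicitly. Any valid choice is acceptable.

δ = min(1, ε/169)

Suppose ε > 0. We seek δ > 0 with 0 < |u − 7| < δ ⇒ |u^3 − 343| < ε.
Factor: u^3 − 343 = (u − 7)(u^2 + 7u + 49), so |u^3 − 343| = |u − 7|·|u^2 + 7u + 49|.
Restrict δ ≤ 1. Then |u − 7| < 1 gives |u| < 8, so by the triangle inequality |u^2 + 7u + 49| ≤ 8^2 + 7·8 + 49 = 169.
Hence |u^3 − 343| ≤ 169|u − 7|, which is < ε once |u − 7| < ε/169.
Take δ = min(1, ε/169). If 0 < |u − 7| < δ then both bounds hold and |u^3 − 343| ≤ 169|u − 7| < 169·(ε/169) = ε.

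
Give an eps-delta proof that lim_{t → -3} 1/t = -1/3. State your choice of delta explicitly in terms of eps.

delta = min(3/2, (9/2)eps)

Fix eps > 0. We seek delta > 0 such that 0 < |t + 3| < delta implies |1/t + 1/3| < eps.
|1/t + 1/3| = |-3 − t|/(3·|t|) = |t + 3|/(3|t|).
Restrict delta ≤ 3/2. Then |t + 3| < 3/2 gives |t| > 3/2, so 3|t| > 9/2.
Then |1/t + 1/3| < |t + 3|/(9/2), which is < eps when |t + 3| < (9/2)eps.
Take delta = min(3/2, (9/2)eps). Then 0 < |t + 3| < delta gives both |t + 3| < 3/2 and |t + 3| < (9/2)eps, so |1/t + 1/3| < eps.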